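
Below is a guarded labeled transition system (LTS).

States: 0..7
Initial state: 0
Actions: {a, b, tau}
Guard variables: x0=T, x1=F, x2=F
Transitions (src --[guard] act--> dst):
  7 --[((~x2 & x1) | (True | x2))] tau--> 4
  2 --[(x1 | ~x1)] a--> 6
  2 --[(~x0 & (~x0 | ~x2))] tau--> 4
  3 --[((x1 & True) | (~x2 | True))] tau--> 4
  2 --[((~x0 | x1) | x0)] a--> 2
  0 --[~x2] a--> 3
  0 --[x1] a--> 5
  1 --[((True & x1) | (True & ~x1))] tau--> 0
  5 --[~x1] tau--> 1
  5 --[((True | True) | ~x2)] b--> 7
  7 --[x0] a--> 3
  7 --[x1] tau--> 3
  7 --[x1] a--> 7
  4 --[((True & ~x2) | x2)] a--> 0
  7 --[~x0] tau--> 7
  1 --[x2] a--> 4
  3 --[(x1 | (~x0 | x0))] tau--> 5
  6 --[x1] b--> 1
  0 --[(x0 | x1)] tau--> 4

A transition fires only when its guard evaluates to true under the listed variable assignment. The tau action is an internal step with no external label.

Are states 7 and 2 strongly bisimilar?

Compute ~ classes (split until stable):
  P[0] = {{0,1,2,3,4,5,6,7}}
  P[1] = {{0,7},{1,3},{2,4},{5},{6}}
  P[2] = {{0,7},{1},{2},{3},{4},{5},{6}}
Fixed point at round 3; 7 class(es).
class of 7: {0,7}; class of 2: {2}

Answer: NOT BISIMILAR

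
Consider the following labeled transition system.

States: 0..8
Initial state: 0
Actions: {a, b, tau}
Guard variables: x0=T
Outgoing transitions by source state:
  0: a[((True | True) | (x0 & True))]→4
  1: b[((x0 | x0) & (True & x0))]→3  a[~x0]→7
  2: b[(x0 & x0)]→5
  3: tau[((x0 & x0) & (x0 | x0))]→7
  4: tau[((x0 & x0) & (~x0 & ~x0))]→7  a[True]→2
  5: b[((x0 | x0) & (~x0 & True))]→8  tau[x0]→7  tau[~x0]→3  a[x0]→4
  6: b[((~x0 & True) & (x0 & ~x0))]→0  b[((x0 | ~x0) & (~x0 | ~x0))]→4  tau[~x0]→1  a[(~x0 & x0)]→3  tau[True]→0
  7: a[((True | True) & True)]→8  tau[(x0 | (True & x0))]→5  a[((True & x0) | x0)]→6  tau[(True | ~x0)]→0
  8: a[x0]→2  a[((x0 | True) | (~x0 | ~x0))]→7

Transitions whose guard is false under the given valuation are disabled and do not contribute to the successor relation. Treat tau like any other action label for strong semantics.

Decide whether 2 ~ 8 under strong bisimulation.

Bisimulation quotient by refinement:
  round 0: {{0,1,2,3,4,5,6,7,8}}
  round 1: {{0,4,8},{1,2},{3,6},{5,7}}
  round 2: {{0},{1},{2},{3},{4},{5},{6},{7},{8}}
stable after 3 split(s): 9 block(s)
2∈{2}, 8∈{8}

Answer: NOT BISIMILAR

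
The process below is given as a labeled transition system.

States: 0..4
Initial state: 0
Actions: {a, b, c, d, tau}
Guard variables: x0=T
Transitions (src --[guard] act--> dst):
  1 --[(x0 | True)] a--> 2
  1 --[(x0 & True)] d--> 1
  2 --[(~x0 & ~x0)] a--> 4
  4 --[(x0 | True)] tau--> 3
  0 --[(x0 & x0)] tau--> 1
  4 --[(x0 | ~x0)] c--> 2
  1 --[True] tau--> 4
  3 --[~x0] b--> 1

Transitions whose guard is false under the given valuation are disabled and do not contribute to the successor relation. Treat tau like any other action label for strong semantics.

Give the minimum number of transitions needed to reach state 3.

Layered search for 3:
  depth 0: {0}
  depth 1: {1}
  depth 2: {2,4}
  depth 3: {3}
3 enters at depth 3; path tau·tau·tau

Answer: 3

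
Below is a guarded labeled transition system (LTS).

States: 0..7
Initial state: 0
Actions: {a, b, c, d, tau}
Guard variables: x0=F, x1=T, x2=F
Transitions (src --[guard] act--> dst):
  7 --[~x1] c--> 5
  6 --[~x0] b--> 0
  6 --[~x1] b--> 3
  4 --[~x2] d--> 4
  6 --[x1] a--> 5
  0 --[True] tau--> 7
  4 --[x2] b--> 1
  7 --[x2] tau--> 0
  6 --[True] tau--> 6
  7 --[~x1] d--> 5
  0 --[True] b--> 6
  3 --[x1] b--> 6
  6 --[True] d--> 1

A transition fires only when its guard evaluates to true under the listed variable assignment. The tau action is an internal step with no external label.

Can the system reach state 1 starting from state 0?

Answer: REACHABLE

Analysis:
8 transition(s) survive guard evaluation.
L0 = {0}
L1 = {6,7}  now seen {0,6,7}
L2 = {1,5}  now seen {0,1,5,6,7}
R = {0,1,5,6,7}
witness 1: b·d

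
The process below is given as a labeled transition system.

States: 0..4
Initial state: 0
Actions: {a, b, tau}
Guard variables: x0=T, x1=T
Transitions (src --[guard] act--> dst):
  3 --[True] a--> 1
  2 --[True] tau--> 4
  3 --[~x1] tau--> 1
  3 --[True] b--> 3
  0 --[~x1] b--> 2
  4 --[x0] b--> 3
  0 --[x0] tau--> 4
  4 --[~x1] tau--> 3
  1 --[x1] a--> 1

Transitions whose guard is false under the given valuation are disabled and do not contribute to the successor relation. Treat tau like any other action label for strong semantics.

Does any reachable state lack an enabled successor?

Reach set: {0,1,3,4}
  0: tau→4  [deg 1]
  1: a→1  [deg 1]
  3: a→1  b→3  [deg 2]
  4: b→3  [deg 1]

Answer: DEADLOCK-FREE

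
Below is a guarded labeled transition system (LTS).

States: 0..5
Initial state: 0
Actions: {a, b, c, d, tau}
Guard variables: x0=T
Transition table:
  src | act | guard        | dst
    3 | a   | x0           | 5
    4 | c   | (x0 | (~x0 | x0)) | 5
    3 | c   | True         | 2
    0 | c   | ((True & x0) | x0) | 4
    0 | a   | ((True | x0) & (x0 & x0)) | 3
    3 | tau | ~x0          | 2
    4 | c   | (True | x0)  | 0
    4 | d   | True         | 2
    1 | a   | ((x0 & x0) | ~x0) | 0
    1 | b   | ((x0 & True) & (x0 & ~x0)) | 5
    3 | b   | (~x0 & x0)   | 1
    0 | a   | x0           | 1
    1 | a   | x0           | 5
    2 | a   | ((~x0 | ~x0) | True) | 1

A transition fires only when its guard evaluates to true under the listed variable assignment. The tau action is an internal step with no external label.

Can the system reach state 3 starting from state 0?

Guard filter leaves 11 enabled edge(s).
L0 = {0}
L1 = {1,3,4}  cumulative {0,1,3,4}
L2 = {2,5}  cumulative {0,1,2,3,4,5}
Reachable = {0,1,2,3,4,5}
Path to 3: a

Answer: REACHABLE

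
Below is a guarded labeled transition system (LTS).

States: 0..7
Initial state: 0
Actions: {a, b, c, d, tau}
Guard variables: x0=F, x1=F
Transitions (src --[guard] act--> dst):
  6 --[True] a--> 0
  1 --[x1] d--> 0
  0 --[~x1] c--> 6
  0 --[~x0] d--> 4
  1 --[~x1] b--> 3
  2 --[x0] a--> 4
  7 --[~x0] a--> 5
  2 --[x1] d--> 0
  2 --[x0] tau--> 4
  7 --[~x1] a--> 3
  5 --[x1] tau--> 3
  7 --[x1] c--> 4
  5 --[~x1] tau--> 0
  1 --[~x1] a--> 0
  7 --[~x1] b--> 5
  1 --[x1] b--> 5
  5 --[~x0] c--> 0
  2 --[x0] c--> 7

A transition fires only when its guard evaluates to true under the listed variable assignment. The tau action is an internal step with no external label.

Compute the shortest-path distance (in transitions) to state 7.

Layered search for 7:
  depth 0: {0}
  depth 1: {4,6}
7 never appears.

Answer: UNREACHABLE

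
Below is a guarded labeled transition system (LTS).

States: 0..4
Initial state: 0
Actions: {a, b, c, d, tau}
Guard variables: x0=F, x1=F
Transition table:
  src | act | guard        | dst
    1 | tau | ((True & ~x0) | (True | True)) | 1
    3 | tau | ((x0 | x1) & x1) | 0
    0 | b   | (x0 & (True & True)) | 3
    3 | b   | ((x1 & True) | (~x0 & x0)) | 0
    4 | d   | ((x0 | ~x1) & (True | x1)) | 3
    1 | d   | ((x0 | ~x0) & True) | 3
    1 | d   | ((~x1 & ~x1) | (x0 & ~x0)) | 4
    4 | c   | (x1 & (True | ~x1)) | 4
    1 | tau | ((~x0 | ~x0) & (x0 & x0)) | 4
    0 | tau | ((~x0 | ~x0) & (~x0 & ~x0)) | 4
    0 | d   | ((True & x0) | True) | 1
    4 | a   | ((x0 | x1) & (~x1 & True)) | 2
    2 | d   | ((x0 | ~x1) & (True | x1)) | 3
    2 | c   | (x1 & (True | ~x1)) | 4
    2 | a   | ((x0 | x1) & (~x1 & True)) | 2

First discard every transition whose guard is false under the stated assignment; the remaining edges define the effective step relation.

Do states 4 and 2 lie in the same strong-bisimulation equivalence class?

Answer: BISIMILAR

Analysis:
Bisimulation quotient by refinement:
  round 0: {{0,1,2,3,4}}
  round 1: {{0,1},{2,4},{3}}
  round 2: {{0},{1},{2,4},{3}}
4 equivalence class(es) (converged in 3)
class of 4: {2,4}; class of 2: {2,4}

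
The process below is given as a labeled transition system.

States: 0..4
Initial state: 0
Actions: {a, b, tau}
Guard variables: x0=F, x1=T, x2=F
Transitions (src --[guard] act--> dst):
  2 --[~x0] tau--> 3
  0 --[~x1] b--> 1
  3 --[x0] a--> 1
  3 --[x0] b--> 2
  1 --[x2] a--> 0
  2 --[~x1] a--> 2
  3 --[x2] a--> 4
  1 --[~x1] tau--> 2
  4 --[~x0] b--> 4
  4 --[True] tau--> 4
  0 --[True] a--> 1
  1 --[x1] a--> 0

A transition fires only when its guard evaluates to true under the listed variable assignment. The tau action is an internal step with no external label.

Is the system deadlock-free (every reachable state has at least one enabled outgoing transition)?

Answer: DEADLOCK-FREE

Working:
Reach set: {0,1}
  0: a→1  [1 exit(s)]
  1: a→0  [1 exit(s)]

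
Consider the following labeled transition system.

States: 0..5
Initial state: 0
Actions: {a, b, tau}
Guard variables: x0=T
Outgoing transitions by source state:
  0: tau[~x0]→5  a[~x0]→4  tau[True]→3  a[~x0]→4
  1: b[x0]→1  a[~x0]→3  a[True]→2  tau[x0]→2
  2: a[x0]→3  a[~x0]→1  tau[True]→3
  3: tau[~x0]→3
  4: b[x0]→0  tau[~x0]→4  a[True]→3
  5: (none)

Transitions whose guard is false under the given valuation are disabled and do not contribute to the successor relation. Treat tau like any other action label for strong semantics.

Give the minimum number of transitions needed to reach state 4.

BFS to 4:
  L0 = {0}
  L1 = {3}
4 never appears.

Answer: UNREACHABLE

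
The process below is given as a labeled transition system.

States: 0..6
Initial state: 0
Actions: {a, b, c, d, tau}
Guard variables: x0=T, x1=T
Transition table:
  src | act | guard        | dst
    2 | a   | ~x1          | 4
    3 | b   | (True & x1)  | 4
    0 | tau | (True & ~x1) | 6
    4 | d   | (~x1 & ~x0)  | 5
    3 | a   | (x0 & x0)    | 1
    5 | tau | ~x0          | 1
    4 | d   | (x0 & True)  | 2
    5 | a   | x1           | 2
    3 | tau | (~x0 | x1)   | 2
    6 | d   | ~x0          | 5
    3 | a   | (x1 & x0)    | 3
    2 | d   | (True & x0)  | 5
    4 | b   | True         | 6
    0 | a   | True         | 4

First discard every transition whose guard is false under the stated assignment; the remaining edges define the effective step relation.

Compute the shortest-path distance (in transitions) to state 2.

Breadth-first toward 2:
  Layer 0: {0}
  Layer 1: {4}
  Layer 2: {2,6}
depth(2)=2, e.g. a·d

Answer: 2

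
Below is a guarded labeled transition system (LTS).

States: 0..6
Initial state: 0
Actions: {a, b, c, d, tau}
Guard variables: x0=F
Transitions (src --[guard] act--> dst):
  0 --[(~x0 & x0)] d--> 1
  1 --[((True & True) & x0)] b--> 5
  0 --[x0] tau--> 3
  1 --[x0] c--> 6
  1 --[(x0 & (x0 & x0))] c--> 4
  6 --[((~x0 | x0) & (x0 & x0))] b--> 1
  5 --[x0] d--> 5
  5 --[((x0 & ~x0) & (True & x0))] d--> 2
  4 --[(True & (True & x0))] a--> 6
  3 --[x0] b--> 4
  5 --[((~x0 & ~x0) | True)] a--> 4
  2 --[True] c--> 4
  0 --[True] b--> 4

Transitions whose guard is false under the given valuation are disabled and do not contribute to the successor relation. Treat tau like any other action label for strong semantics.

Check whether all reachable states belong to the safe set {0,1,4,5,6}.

Answer: INVARIANT HOLDS

Working:
Inv-set: {0,1,4,5,6}
R = {0,4}
  0: ✓
  4: ✓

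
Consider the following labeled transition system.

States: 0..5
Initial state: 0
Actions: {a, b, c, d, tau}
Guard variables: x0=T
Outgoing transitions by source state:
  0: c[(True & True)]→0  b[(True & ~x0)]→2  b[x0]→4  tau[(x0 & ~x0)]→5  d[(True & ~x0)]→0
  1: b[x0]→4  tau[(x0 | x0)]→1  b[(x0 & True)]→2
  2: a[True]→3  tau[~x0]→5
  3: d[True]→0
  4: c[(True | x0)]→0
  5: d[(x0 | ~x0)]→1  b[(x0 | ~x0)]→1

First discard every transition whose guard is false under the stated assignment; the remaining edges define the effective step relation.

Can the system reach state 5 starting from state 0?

Guard filter leaves 10 enabled edge(s).
Layer 0: {0}
Layer 1: {4}  now seen {0,4}
R = {0,4}

Answer: UNREACHABLE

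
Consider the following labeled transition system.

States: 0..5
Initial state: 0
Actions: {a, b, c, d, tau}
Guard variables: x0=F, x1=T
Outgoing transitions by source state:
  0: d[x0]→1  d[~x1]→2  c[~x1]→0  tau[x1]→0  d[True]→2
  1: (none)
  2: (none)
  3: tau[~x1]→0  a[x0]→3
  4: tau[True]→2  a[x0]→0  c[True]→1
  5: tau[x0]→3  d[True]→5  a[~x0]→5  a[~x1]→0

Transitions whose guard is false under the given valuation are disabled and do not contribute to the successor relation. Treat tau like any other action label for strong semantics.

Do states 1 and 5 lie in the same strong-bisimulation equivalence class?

Answer: NOT BISIMILAR

Working:
Bisimulation quotient by refinement:
  π0 = {{0,1,2,3,4,5}}
  π1 = {{0},{1,2,3},{4},{5}}
Fixed point at round 2; 4 class(es).
class of 1: {1,2,3}; class of 5: {5}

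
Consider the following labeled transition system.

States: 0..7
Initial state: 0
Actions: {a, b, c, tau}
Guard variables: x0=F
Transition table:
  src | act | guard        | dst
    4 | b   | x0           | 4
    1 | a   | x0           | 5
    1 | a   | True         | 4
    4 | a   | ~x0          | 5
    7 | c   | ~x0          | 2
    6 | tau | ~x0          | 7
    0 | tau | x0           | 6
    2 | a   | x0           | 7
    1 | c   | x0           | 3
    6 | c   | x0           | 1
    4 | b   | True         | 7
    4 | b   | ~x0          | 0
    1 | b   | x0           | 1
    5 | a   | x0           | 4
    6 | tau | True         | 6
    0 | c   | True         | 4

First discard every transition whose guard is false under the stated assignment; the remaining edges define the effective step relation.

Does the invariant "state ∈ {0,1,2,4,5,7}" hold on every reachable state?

Inv-set: {0,1,2,4,5,7}
Reach set: {0,2,4,5,7}
  0: ✓
  2: ✓
  4: ✓
  5: ✓
  7: ✓

Answer: INVARIANT HOLDS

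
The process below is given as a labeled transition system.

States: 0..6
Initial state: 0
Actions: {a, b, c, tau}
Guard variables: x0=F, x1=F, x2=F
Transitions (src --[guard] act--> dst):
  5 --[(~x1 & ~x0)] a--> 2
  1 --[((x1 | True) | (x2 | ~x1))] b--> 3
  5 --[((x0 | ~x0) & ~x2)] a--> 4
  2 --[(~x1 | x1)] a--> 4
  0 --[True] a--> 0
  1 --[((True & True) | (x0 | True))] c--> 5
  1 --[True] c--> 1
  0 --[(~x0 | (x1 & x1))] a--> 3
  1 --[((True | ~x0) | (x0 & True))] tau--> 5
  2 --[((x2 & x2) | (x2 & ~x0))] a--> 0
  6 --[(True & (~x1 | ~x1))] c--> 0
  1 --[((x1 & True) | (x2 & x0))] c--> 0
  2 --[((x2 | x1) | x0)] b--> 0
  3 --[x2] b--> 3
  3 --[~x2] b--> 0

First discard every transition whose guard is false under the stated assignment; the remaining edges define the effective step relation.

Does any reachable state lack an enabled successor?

Reachable = {0,3}
  0: a→0  a→3  [deg 2]
  3: b→0  [deg 1]

Answer: DEADLOCK-FREE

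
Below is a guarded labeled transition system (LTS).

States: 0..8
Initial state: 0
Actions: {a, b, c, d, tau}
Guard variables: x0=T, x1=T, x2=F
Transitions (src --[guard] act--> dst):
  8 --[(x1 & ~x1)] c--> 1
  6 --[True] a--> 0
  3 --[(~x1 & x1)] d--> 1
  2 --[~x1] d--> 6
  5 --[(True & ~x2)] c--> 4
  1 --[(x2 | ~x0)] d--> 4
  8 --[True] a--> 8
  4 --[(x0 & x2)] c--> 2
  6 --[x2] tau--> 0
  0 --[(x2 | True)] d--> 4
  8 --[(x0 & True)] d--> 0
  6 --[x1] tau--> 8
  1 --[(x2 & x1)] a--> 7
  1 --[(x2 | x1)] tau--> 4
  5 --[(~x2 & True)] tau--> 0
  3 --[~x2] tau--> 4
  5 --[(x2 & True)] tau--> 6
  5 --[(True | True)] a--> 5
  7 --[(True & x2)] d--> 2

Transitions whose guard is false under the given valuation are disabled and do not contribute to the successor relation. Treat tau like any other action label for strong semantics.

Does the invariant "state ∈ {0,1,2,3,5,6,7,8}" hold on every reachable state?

Answer: INVARIANT VIOLATED at state 4

Analysis:
Allowed set {0,1,2,3,5,6,7,8}
Reach set: {0,4}
  0: ✓
  4: ✗ unsafe
reach 4 via d — violates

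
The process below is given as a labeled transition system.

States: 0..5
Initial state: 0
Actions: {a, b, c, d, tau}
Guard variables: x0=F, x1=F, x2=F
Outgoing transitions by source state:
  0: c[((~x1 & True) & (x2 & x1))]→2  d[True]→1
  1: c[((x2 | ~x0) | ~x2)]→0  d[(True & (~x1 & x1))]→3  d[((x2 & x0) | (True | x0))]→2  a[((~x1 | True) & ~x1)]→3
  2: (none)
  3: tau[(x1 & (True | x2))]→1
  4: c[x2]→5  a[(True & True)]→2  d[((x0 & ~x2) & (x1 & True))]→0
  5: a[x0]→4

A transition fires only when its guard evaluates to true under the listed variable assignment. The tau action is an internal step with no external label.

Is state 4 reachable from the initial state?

Answer: UNREACHABLE

Trace:
5 transition(s) survive guard evaluation.
Layer 0: {0}
Layer 1: {1}  now seen {0,1}
Layer 2: {2,3}  now seen {0,1,2,3}
Reach set: {0,1,2,3}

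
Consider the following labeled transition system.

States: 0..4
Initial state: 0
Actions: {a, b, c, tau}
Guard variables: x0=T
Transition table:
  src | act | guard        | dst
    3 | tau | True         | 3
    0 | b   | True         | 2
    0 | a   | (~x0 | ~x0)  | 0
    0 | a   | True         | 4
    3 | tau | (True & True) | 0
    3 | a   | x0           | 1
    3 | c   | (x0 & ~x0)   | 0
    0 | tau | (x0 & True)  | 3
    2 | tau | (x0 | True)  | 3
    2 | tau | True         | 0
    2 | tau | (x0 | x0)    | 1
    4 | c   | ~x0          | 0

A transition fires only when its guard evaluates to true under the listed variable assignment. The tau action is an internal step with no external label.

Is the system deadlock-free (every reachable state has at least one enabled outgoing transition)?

Answer: DEADLOCK at state 1

Analysis:
R = {0,1,2,3,4}
  0: a→4  b→2  tau→3  [3 out]
  1: ∅  [STUCK]
  2: tau→0  tau→1  tau→3  [3 out]
  3: a→1  tau→0  tau→3  [3 out]
  4: ∅  [STUCK]
Path to 1: b·tau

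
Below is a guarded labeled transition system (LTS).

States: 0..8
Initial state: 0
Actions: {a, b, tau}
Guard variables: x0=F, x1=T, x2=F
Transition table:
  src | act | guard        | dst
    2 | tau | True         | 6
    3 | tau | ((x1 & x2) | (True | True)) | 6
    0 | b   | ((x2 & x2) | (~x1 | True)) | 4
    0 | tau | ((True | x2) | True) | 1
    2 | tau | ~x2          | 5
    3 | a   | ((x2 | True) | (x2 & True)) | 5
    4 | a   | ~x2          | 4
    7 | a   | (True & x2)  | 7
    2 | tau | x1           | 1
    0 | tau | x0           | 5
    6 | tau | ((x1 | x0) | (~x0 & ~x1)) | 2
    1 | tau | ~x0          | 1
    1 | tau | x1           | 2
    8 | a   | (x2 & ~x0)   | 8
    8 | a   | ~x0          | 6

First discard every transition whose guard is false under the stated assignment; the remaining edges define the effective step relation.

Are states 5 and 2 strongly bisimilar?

Answer: NOT BISIMILAR

Trace:
Refine partition for ~:
  P[0] = {{0,1,2,3,4,5,6,7,8}}
  P[1] = {{0},{1,2,6},{3},{4,8},{5,7}}
  P[2] = {{0},{1,6},{2},{3},{4},{5,7},{8}}
  P[3] = {{0},{1},{2},{3},{4},{5,7},{6},{8}}
Fixed point at round 4; 8 class(es).
class of 5: {5,7}; class of 2: {2}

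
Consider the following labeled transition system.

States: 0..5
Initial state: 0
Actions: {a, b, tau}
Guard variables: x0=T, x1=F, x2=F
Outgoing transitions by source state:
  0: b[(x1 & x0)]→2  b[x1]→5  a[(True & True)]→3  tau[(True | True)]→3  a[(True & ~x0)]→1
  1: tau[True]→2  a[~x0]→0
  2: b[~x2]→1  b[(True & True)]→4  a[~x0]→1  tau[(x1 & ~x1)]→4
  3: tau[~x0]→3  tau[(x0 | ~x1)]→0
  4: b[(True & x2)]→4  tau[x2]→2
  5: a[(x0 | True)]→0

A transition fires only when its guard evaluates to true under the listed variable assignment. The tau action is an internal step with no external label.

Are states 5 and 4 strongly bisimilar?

Refine partition for ~:
  round 0: {{0,1,2,3,4,5}}
  round 1: {{0},{1,3},{2},{4},{5}}
  round 2: {{0},{1},{2},{3},{4},{5}}
6 equivalence class(es) (converged in 3)
class of 5: {5}; class of 4: {4}

Answer: NOT BISIMILAR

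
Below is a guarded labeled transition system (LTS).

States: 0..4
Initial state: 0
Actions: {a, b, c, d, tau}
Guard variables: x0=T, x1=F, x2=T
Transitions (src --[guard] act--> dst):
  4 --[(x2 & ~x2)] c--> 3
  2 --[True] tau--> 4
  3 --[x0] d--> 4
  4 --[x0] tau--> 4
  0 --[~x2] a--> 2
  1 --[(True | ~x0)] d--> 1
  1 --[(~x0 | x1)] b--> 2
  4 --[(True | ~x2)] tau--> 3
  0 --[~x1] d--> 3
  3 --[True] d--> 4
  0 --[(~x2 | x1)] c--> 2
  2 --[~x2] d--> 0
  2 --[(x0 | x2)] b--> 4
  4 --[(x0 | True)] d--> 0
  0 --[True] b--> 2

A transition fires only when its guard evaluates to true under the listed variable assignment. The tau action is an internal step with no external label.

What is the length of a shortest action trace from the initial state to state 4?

Answer: 2

Trace:
Breadth-first toward 4:
  depth 0: {0}
  depth 1: {2,3}
  depth 2: {4}
first hit 4 at d=2 via b·b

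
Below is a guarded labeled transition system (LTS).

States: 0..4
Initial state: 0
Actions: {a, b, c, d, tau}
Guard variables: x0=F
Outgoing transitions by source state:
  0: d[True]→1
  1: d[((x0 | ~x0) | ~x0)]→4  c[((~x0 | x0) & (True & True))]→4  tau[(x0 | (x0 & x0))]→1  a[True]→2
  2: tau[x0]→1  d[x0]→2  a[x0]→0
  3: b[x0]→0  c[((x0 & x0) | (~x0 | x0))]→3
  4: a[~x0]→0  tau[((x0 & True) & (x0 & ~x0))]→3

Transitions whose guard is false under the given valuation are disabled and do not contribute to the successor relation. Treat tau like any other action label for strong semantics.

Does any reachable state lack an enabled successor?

Answer: DEADLOCK at state 2

Working:
R = {0,1,2,4}
  0: d→1  [1 exit(s)]
  1: a→2  c→4  d→4  [3 exit(s)]
  2: ∅  [deadlock]
  4: a→0  [1 exit(s)]
witness 2: d·a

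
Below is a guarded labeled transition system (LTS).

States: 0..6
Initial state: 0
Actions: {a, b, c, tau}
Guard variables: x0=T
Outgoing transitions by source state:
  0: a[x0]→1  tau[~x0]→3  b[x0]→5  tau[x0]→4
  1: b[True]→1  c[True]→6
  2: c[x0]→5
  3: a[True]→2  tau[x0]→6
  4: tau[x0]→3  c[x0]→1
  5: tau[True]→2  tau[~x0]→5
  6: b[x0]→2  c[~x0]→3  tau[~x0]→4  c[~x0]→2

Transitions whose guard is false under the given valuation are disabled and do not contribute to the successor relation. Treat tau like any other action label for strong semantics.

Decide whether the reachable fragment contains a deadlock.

Answer: DEADLOCK-FREE

Working:
Reachable = {0,1,2,3,4,5,6}
  0: a→1  b→5  tau→4  [3 out]
  1: b→1  c→6  [2 out]
  2: c→5  [1 out]
  3: a→2  tau→6  [2 out]
  4: c→1  tau→3  [2 out]
  5: tau→2  [1 out]
  6: b→2  [1 out]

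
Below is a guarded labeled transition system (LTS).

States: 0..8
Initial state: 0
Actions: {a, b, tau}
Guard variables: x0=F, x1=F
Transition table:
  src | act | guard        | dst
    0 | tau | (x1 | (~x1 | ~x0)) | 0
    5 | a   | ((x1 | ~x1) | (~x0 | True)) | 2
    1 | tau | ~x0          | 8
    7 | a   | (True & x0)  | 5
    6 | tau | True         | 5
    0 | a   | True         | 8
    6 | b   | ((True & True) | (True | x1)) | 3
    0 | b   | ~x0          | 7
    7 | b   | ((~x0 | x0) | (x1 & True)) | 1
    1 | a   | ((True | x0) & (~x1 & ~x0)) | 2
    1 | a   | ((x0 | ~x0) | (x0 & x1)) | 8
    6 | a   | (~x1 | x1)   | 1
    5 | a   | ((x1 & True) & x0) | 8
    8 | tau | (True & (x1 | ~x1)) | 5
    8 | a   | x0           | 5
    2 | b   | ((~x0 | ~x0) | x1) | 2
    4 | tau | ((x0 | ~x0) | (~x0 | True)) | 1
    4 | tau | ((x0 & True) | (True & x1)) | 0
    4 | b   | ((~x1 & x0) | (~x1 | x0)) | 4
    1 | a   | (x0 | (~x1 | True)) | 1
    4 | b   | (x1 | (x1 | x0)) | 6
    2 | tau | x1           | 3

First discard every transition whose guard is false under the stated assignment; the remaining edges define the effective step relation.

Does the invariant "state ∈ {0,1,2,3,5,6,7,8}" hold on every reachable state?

Answer: INVARIANT HOLDS

Working:
Inv-set: {0,1,2,3,5,6,7,8}
Reach set: {0,1,2,5,7,8}
  0: ✓
  1: ✓
  2: ✓
  5: ✓
  7: ✓
  8: ✓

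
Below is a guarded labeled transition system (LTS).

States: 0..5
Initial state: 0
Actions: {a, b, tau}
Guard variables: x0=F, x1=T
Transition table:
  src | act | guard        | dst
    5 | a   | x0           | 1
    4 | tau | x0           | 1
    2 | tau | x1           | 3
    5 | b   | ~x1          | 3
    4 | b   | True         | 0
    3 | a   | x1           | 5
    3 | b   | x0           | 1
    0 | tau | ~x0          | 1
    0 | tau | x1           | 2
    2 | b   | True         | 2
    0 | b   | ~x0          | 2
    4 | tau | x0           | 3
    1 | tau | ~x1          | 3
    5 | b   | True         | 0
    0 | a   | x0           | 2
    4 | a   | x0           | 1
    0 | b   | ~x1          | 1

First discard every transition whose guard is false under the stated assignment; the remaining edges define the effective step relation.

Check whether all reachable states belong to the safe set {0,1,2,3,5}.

Answer: INVARIANT HOLDS

Analysis:
Allowed set {0,1,2,3,5}
Reachable = {0,1,2,3,5}
  0: safe
  1: safe
  2: safe
  3: safe
  5: safe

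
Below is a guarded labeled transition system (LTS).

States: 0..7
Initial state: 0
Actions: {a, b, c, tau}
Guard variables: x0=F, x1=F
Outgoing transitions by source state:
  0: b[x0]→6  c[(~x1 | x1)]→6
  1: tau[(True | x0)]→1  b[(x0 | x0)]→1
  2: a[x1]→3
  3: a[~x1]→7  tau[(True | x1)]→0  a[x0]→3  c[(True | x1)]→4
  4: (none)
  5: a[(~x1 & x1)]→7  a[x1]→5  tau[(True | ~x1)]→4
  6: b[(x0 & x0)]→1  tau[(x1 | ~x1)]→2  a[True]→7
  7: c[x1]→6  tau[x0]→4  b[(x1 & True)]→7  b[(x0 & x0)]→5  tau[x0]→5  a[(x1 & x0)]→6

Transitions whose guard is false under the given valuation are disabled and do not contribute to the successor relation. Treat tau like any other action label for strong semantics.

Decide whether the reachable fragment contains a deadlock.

Answer: DEADLOCK at state 2

Trace:
Reach set: {0,2,6,7}
  0: c→6  [1 out]
  2: ∅  [STUCK]
  6: a→7  tau→2  [2 out]
  7: ∅  [STUCK]
witness 2: c·tau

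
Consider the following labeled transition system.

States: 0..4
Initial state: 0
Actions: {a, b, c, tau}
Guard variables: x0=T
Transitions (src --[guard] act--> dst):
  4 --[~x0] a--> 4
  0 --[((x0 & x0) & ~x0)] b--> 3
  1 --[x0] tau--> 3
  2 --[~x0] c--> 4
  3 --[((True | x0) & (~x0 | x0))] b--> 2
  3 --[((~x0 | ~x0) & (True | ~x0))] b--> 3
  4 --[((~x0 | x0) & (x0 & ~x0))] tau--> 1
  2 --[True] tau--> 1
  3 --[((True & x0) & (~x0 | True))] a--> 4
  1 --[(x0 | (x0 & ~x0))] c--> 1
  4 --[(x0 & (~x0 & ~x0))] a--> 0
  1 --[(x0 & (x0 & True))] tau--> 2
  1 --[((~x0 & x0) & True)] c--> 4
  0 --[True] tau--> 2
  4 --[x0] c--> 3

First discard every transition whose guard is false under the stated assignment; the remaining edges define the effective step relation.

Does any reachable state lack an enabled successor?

Answer: DEADLOCK-FREE

Trace:
R = {0,1,2,3,4}
  0: tau→2  [deg 1]
  1: c→1  tau→2  tau→3  [deg 3]
  2: tau→1  [deg 1]
  3: a→4  b→2  [deg 2]
  4: c→3  [deg 1]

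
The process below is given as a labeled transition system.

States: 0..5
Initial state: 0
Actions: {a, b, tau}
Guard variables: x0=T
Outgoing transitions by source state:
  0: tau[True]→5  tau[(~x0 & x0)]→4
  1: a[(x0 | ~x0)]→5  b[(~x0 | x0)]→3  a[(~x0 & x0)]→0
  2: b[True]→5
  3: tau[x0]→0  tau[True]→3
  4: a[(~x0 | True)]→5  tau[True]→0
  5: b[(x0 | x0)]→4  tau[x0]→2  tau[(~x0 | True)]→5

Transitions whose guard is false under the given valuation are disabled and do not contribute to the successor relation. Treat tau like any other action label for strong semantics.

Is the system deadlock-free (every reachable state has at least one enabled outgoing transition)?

Answer: DEADLOCK-FREE

Working:
R = {0,2,4,5}
  0: tau→5  [deg 1]
  2: b→5  [deg 1]
  4: a→5  tau→0  [deg 2]
  5: b→4  tau→2  tau→5  [deg 3]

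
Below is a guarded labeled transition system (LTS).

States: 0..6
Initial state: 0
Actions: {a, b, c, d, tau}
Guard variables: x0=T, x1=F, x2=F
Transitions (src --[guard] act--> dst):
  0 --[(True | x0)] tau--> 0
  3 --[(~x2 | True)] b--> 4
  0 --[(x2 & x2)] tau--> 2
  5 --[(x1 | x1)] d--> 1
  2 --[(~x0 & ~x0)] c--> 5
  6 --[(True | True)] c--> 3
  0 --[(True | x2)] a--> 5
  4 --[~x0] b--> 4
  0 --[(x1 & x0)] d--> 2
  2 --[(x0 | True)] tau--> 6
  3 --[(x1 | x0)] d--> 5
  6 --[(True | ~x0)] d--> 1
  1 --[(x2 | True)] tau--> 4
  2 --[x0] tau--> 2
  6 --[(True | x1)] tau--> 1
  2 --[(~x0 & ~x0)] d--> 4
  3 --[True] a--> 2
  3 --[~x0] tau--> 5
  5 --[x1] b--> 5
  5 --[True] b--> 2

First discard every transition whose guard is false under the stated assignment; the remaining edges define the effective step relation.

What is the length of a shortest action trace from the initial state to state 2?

Answer: 2

Analysis:
BFS to 2:
  L0 = {0}
  L1 = {5}
  L2 = {2}
2 enters at depth 2; path a·b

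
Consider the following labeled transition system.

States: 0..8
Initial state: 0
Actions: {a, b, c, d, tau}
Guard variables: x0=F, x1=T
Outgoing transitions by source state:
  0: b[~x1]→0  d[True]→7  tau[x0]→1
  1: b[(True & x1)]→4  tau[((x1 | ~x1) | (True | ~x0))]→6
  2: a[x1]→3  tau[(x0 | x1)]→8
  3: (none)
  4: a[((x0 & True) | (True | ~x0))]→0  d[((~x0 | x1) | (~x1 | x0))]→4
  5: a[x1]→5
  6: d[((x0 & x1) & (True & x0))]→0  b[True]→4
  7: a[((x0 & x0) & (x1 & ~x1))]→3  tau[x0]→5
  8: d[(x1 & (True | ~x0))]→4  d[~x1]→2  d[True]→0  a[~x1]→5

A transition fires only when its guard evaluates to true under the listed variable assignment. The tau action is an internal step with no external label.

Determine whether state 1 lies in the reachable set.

Guard filter leaves 11 enabled edge(s).
Layer 0: {0}
Layer 1: {7}  now seen {0,7}
R = {0,7}

Answer: UNREACHABLE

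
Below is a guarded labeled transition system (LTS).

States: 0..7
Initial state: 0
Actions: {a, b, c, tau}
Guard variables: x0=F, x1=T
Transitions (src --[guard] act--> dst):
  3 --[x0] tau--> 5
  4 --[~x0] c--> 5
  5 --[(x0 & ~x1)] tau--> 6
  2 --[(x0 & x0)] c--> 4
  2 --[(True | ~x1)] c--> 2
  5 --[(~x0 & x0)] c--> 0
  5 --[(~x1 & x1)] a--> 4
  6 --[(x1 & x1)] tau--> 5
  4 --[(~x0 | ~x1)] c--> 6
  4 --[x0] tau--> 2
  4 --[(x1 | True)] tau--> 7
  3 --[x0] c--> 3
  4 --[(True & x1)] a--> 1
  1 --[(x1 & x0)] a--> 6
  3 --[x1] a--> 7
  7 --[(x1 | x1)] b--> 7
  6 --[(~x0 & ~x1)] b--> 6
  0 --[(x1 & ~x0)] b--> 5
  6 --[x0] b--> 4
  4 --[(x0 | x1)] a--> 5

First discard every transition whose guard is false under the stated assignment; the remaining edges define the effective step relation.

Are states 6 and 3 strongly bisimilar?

Refine partition for ~:
  π0 = {{0,1,2,3,4,5,6,7}}
  π1 = {{0,7},{1,5},{2},{3},{4},{6}}
  π2 = {{0},{1,5},{2},{3},{4},{6},{7}}
Fixed point at round 3; 7 class(es).
6∈{6}, 3∈{3}

Answer: NOT BISIMILAR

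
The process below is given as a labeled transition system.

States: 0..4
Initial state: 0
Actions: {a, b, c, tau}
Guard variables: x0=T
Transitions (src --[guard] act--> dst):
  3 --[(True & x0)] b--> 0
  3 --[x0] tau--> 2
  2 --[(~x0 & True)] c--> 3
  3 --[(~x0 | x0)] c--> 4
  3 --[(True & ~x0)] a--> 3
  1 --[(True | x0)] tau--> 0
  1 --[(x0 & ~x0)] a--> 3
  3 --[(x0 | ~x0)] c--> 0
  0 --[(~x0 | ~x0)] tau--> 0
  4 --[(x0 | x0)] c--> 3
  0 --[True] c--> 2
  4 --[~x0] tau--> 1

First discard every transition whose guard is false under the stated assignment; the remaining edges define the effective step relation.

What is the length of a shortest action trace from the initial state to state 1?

Layered search for 1:
  Layer 0: {0}
  Layer 1: {2}
1 never appears.

Answer: UNREACHABLE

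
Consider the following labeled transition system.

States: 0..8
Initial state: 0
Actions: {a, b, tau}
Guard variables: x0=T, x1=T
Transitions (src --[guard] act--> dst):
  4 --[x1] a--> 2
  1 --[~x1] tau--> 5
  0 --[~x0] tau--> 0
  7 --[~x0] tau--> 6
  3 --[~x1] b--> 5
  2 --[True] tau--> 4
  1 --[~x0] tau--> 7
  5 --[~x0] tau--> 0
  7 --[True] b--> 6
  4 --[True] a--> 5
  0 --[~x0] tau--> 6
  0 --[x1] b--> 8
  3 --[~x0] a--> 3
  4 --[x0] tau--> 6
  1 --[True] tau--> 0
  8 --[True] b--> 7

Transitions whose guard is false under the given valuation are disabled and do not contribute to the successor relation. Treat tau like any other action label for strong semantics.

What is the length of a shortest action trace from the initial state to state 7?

Layered search for 7:
  depth 0: {0}
  depth 1: {8}
  depth 2: {7}
first hit 7 at d=2 via b·b

Answer: 2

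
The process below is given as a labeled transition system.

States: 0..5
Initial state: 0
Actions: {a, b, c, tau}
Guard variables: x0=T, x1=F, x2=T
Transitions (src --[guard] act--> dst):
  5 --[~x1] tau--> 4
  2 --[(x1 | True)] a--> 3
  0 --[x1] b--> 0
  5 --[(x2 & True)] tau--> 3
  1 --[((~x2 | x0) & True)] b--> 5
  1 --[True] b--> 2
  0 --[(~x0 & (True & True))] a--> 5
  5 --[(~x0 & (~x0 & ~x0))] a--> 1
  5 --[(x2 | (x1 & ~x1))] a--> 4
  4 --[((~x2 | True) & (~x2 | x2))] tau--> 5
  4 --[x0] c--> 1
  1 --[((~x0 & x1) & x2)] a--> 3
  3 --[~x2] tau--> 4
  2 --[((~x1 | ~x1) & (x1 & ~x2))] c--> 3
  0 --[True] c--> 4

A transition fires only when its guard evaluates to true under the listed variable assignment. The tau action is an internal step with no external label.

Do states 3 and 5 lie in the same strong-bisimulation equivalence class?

Answer: NOT BISIMILAR

Trace:
Refine partition for ~:
  π0 = {{0,1,2,3,4,5}}
  π1 = {{0},{1},{2},{3},{4},{5}}
Fixed point at round 2; 6 class(es).
class of 3: {3}; class of 5: {5}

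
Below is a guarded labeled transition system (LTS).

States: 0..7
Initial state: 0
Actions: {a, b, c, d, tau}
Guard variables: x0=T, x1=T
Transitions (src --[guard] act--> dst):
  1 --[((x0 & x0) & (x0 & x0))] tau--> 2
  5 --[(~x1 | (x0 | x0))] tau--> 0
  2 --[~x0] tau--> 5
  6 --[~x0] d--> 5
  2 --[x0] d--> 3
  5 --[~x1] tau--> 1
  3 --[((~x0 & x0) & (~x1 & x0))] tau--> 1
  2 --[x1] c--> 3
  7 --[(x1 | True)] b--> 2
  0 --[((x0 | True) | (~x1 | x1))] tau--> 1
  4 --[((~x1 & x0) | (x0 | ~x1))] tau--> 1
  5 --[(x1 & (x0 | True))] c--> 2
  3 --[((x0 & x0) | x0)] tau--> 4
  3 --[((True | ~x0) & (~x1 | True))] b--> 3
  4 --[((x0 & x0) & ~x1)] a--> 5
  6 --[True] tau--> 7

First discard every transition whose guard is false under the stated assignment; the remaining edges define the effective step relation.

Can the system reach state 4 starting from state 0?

Answer: REACHABLE

Trace:
11 transition(s) survive guard evaluation.
Layer 0: {0}
Layer 1: {1}  total {0,1}
Layer 2: {2}  total {0,1,2}
Layer 3: {3}  total {0,1,2,3}
Layer 4: {4}  total {0,1,2,3,4}
Reachable = {0,1,2,3,4}
trace reaching 4: tau·tau·d·tau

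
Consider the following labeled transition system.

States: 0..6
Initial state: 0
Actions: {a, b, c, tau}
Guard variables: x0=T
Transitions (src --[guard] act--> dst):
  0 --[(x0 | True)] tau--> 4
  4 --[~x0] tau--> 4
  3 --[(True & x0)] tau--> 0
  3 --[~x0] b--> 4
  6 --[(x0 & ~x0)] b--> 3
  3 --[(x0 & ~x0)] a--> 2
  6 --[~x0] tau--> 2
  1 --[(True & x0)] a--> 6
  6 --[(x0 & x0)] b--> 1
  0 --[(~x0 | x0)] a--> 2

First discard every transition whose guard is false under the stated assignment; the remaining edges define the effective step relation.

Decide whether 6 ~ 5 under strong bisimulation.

Answer: NOT BISIMILAR

Trace:
Bisimulation quotient by refinement:
  round 0: {{0,1,2,3,4,5,6}}
  round 1: {{0},{1},{2,4,5},{3},{6}}
stable after 2 split(s): 5 block(s)
class of 6: {6}; class of 5: {2,4,5}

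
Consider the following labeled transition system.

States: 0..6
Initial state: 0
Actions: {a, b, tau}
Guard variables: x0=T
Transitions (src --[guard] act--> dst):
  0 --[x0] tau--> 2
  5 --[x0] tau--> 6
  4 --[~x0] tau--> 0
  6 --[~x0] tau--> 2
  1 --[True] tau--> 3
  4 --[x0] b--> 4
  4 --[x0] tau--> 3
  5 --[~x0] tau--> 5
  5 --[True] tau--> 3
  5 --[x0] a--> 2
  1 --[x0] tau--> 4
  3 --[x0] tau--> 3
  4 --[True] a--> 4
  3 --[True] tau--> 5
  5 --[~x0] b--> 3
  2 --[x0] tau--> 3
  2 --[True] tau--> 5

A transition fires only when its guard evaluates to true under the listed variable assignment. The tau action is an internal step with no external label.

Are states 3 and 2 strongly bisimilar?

Answer: BISIMILAR

Analysis:
Refine partition for ~:
  π0 = {{0,1,2,3,4,5,6}}
  π1 = {{0,1,2,3},{4},{5},{6}}
  π2 = {{0},{1},{2,3},{4},{5},{6}}
Fixed point at round 3; 6 class(es).
3∈{2,3}, 2∈{2,3}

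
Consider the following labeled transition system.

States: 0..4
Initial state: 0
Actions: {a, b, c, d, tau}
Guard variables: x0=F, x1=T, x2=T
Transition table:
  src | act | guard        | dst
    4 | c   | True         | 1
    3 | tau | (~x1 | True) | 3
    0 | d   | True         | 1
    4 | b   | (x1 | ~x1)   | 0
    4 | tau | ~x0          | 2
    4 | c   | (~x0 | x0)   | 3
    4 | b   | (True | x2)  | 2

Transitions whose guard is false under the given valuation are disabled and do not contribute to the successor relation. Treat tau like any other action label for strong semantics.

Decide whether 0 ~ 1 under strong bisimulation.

Answer: NOT BISIMILAR

Trace:
Compute ~ classes (split until stable):
  round 0: {{0,1,2,3,4}}
  round 1: {{0},{1,2},{3},{4}}
Fixed point at round 2; 4 class(es).
class of 0: {0}; class of 1: {1,2}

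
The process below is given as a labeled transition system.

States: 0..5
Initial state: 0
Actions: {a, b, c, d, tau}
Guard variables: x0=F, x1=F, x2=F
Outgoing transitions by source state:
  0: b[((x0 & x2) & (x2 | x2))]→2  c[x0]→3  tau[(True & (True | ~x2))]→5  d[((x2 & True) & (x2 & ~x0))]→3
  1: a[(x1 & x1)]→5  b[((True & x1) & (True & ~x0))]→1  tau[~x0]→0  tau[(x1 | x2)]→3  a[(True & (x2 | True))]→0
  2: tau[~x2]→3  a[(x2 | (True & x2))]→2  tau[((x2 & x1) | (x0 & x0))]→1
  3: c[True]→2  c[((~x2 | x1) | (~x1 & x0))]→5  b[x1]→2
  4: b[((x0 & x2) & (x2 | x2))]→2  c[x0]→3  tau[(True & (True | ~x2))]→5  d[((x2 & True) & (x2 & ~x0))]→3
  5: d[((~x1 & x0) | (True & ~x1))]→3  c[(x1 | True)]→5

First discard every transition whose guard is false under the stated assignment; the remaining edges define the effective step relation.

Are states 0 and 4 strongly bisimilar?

Answer: BISIMILAR

Analysis:
Compute ~ classes (split until stable):
  P[0] = {{0,1,2,3,4,5}}
  P[1] = {{0,2,4},{1},{3},{5}}
  P[2] = {{0,4},{1},{2},{3},{5}}
Fixed point at round 3; 5 class(es).
class of 0: {0,4}; class of 4: {0,4}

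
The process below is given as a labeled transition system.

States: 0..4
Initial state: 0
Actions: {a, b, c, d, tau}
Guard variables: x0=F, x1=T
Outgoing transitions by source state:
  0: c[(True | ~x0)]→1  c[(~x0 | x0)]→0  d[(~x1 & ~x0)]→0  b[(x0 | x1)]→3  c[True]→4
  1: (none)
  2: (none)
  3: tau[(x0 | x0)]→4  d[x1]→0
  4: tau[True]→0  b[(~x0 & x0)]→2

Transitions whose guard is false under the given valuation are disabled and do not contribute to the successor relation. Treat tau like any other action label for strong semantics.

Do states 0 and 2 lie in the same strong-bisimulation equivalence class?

Bisimulation quotient by refinement:
  round 0: {{0,1,2,3,4}}
  round 1: {{0},{1,2},{3},{4}}
Fixed point at round 2; 4 class(es).
class of 0: {0}; class of 2: {1,2}

Answer: NOT BISIMILAR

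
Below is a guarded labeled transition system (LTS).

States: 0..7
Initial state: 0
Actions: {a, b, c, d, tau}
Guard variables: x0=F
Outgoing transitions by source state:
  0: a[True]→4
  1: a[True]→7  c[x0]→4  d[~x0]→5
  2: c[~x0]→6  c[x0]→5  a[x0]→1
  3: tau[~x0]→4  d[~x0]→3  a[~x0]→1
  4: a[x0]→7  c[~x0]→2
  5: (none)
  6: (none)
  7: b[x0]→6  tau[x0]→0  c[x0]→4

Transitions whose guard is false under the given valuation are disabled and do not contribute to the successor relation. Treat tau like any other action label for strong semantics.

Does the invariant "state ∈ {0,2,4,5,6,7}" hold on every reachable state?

Allowed set {0,2,4,5,6,7}
R = {0,2,4,6}
  0: ok
  2: ok
  4: ok
  6: ok

Answer: INVARIANT HOLDS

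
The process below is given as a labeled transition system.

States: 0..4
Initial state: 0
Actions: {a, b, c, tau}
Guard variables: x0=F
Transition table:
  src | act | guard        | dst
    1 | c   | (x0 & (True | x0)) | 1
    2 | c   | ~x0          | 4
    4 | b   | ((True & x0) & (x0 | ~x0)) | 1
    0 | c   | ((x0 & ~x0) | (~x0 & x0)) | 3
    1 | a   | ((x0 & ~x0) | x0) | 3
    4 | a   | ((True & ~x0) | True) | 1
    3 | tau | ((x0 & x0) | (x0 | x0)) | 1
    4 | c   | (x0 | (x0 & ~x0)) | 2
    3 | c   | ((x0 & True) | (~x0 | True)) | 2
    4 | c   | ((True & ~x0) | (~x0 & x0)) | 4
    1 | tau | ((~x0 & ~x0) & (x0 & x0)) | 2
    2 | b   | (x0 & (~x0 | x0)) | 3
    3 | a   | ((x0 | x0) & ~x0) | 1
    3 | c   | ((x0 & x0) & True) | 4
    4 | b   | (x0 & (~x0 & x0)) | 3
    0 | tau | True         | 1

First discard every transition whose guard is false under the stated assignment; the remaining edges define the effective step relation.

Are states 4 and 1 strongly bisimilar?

Answer: NOT BISIMILAR

Analysis:
Bisimulation quotient by refinement:
  round 0: {{0,1,2,3,4}}
  round 1: {{0},{1},{2,3},{4}}
  round 2: {{0},{1},{2},{3},{4}}
Fixed point at round 3; 5 class(es).
[4]={4}  [1]={1}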